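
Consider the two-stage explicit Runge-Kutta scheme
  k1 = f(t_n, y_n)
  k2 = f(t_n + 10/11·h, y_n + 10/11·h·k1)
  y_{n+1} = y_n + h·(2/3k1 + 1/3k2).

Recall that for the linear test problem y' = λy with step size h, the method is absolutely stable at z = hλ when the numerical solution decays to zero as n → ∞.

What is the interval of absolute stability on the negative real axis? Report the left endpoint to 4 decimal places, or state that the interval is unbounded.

On y'=λy, z=hλ:
  k1=λy_n ⇒ h·k1=z·y_n;  k2=λ(1+10/11z)y_n ⇒ h·k2=z(1+10/11z)y_n
  y_{n+1}/y_n = 1 + 2/3z + 1/3z(1+10/11z) = 1 + z + 10/33z²
  R(z) = 1 + z + 10/33z².

Find x<0 with |R(x)|<1.
x=-1.12: |R|=0.2601
R=1: x+10/33x²=0 ⇒ x=−33/10=-3.3000; min R=1−1/(4·10/33)=0.1750>−1
Confirm numerically:
  x=-3.268: |R|=0.96831 <1
  x=-2.814: |R|=0.58557 <1
  x=-2.278: |R|=0.29451 <1
  x=-2.007: |R|=0.21362 <1
  x=-3.727: |R|=1.48225 >1
  x=-3.432: |R|=1.13728 >1
So |R|<1 on (-3.3000, 0).

z∈(-3.3000,0).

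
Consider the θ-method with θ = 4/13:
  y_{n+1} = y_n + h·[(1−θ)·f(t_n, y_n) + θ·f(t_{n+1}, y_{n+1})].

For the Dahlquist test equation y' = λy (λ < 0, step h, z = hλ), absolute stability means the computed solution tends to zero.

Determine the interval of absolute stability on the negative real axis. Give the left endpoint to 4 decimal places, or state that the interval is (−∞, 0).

With y'=λy (z=hλ):
  y_{n+1} = y_n + z·[9/13·y_n + 4/13·y_{n+1}] ⇒ (1 − 4/13z)y_{n+1} = (1 + 9/13z)y_n
  Hence R(z) = (1 + 9/13z)/(1 − 4/13z).

Solve |R(x)|<1 on ℝ⁻.
x=-1.41: |R|=0.0166
R=−1: 1+9/13x = −1+4/13x ⇒ -5/13x=2 ⇒ x=2/(-5/13)=-5.2000
Confirm numerically:
  x=-4.280: |R|=0.84728 <1
  x=-3.262: |R|=0.62799 <1
  x=-2.350: |R|=0.36384 <1
  x=-5.566: |R|=1.05189 >1
  x=-5.451: |R|=1.03606 >1
  x=-5.342: |R|=1.02066 >1
Interval (-5.2000, 0).

(-5.2000, 0).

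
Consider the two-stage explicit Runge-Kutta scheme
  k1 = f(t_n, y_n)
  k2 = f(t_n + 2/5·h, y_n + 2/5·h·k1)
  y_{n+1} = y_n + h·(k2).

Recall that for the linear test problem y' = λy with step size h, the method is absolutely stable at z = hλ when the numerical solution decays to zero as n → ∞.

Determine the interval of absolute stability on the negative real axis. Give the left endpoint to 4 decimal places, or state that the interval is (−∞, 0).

On y'=λy, z=hλ:
  k1=λy_n ⇒ h·k1=z·y_n;  k2=λ(1+2/5z)y_n ⇒ h·k2=z(1+2/5z)y_n
  y_{n+1}/y_n = 1 + z(1+2/5z) = 1 + z + 2/5z²
  Hence R(z) = 1 + z + 2/5z².

Need |R(x)|<1, x<0.
x=-0.63: |R|=0.5288
R=1: x+2/5x²=0 ⇒ x=−5/2=-2.5000; min R=1−1/(4·2/5)=0.3750>−1
Confirm numerically:
  x=-2.100: |R|=0.66400 <1
  x=-1.555: |R|=0.41221 <1
  x=-1.322: |R|=0.37707 <1
  x=-1.237: |R|=0.37507 <1
  x=-2.992: |R|=1.58883 >1
  x=-2.740: |R|=1.26304 >1
  x=-2.547: |R|=1.04788 >1
So |R|<1 on (-2.5000, 0).

z∈(-2.5000,0).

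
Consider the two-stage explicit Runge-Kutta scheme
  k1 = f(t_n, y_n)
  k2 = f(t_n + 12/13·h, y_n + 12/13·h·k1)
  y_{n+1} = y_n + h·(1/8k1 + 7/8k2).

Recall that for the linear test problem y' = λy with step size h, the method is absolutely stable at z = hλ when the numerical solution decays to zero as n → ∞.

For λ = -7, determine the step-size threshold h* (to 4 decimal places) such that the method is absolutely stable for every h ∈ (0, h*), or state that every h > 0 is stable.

Test eqn y'=λy, z=hλ:
  k1=λy_n ⇒ h·k1=z·y_n;  k2=λ(1+12/13z)y_n ⇒ h·k2=z(1+12/13z)y_n
  y_{n+1}/y_n = 1 + 1/8z + 7/8z(1+12/13z) = 1 + z + 21/26z²
  ⇒ R(z) = 1 + z + 21/26z².

Boundary: |R(x)|=1, x<0.
x=-0.55: |R|=0.6943
R=1: x+21/26x²=0 ⇒ x=−26/21=-1.2381; min R=1−1/(4·21/26)=0.6905>−1
Confirm numerically:
  x=-0.990: |R|=0.80162 <1
  x=-0.893: |R|=0.75109 <1
  x=-0.688: |R|=0.69432 <1
  x=-0.616: |R|=0.69048 <1
  x=-1.750: |R|=1.72356 >1
  x=-1.729: |R|=1.68555 >1
  x=-1.284: |R|=1.04761 >1
Interval (-1.2381, 0).

(-1.2381,0); λ=-7 ⇒ h* = (26/21)/7 = 0.1769.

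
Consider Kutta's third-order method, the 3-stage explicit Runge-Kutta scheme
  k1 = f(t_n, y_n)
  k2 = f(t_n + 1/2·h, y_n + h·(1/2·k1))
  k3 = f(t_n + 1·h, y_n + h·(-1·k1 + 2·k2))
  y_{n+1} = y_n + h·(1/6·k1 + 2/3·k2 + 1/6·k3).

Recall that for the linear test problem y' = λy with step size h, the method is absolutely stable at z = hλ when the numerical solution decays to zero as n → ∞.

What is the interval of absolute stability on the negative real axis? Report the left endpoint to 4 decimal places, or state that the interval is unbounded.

(-2.5127, 0).

Test eqn y'=λy, z=hλ:
  order 3, 3-stage ⇒ R(z)=1+z+z^2/2+z^3/6
  (e.g. R(-1.03)=0.31833, |R|=0.31833)

Need |R(x)|<1, x<0.
x=-1.03: |R|=0.3183
|R(-2.73)|=1.3946 |R(-2.46)|=0.9154 |R(-1.88)|=0.2202
Bisect:
  x_lo=-2.9741 |R|=1.9359  x_hi=-0.2498 |R|=0.7788
  mid=-1.61194 |R|=0.01083 →hi
  mid=-2.29302 |R|=0.67348 →hi
  mid=-2.63356 |R|=1.20998 →lo
  mid=-2.46329 |R|=0.92052 →hi
  mid=-2.54843 |R|=1.05964 →lo
  mid=-2.50586 |R|=0.98871 →hi
  mid=-2.52714 |R|=1.02383 →lo
  ...
  [-2.51284,-2.51268] ⇒ x*=-2.5127
Interval (-2.5127, 0).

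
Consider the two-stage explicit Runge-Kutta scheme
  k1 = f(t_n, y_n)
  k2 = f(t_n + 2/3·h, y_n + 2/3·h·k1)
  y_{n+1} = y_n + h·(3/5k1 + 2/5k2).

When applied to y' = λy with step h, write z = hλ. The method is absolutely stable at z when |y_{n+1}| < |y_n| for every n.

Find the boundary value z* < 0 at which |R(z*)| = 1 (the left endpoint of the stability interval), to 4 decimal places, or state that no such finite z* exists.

z* = -3.7500.

Set f=λy, z=hλ:
  k1=λy_n ⇒ h·k1=z·y_n;  k2=λ(1+2/3z)y_n ⇒ h·k2=z(1+2/3z)y_n
  y_{n+1}/y_n = 1 + 3/5z + 2/5z(1+2/3z) = 1 + z + 4/15z²
  ⇒ R(z) = 1 + z + 4/15z².

Find x<0 with |R(x)|<1.
x=-1.24: |R|=0.1700
R=1: x+4/15x²=0 ⇒ x=−15/4=-3.7500; min R=1−1/(4·4/15)=0.0625>−1
Confirm numerically:
  x=-3.372: |R|=0.66010 <1
  x=-3.370: |R|=0.65851 <1
  x=-3.183: |R|=0.51873 <1
  x=-3.143: |R|=0.49125 <1
  x=-4.263: |R|=1.58318 >1
  x=-3.801: |R|=1.05169 >1
Stable set (-3.7500, 0).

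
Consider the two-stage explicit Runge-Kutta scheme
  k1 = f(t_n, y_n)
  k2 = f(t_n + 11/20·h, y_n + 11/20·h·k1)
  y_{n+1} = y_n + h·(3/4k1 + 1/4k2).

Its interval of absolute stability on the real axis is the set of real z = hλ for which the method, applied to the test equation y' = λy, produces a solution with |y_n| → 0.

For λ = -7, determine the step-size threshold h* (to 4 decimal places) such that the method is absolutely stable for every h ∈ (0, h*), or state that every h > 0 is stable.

(-7.2727,0); λ=-7 ⇒ h* = (80/11)/7 = 1.0390.

With y'=λy (z=hλ):
  k1=λy_n ⇒ h·k1=z·y_n;  k2=λ(1+11/20z)y_n ⇒ h·k2=z(1+11/20z)y_n
  y_{n+1}/y_n = 1 + 3/4z + 1/4z(1+11/20z) = 1 + z + 11/80z²
  Hence R(z) = 1 + z + 11/80z².

Find x<0 with |R(x)|<1.
x=-0.78: |R|=0.3037
R=1: x+11/80x²=0 ⇒ x=−80/11=-7.2727; min R=1−1/(4·11/80)=-0.8182>−1
Confirm numerically:
  x=-5.090: |R|=0.52764 <1
  x=-4.983: |R|=0.56884 <1
  x=-4.851: |R|=0.61532 <1
  x=-3.440: |R|=0.81288 <1
  x=-7.806: |R|=1.57237 >1
  x=-7.491: |R|=1.22482 >1
So |R|<1 on (-7.2727, 0).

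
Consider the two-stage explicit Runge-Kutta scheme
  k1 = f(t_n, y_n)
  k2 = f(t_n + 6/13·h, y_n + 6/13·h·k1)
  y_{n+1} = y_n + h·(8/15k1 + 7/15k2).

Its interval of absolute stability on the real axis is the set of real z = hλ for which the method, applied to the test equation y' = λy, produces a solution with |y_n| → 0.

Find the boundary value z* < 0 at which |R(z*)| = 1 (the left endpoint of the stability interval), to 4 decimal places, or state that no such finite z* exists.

On y'=λy, z=hλ:
  k1=λy_n ⇒ h·k1=z·y_n;  k2=λ(1+6/13z)y_n ⇒ h·k2=z(1+6/13z)y_n
  y_{n+1}/y_n = 1 + 8/15z + 7/15z(1+6/13z) = 1 + z + 14/65z²
  ⇒ R(z) = 1 + z + 14/65z².

Solve |R(x)|<1 on ℝ⁻.
x=-1.58: |R|=0.0423
R=1: x+14/65x²=0 ⇒ x=−65/14=-4.6429; min R=1−1/(4·14/65)=-0.1607>−1
Confirm numerically:
  x=-4.607: |R|=0.96442 <1
  x=-3.021: |R|=0.05531 <1
  x=-2.639: |R|=0.13899 <1
  x=-2.559: |R|=0.14856 <1
  x=-5.107: |R|=1.51054 >1
  x=-4.917: |R|=1.29033 >1
  x=-4.809: |R|=1.17209 >1
Interval (-4.6429, 0).

left endpoint -4.6429.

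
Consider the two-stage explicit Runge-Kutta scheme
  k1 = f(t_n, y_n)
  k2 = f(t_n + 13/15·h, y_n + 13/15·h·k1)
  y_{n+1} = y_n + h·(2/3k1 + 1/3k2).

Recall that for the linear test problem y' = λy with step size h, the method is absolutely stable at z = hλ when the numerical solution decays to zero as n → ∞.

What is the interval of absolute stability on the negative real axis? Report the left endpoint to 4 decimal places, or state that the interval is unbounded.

(-3.4615, 0).

On y'=λy, z=hλ:
  k1=λy_n ⇒ h·k1=z·y_n;  k2=λ(1+13/15z)y_n ⇒ h·k2=z(1+13/15z)y_n
  y_{n+1}/y_n = 1 + 2/3z + 1/3z(1+13/15z) = 1 + z + 13/45z²
  so R(z) = 1 + z + 13/45z².

Find x<0 with |R(x)|<1.
x=-0.5: |R|=0.5722
R=1: x+13/45x²=0 ⇒ x=−45/13=-3.4615; min R=1−1/(4·13/45)=0.1346>−1
Confirm numerically:
  x=-2.807: |R|=0.46923 <1
  x=-2.787: |R|=0.45691 <1
  x=-2.672: |R|=0.39055 <1
  x=-4.042: |R|=1.67780 >1
  x=-3.810: |R|=1.38354 >1
  x=-3.515: |R|=1.05429 >1
Stable set (-3.4615, 0).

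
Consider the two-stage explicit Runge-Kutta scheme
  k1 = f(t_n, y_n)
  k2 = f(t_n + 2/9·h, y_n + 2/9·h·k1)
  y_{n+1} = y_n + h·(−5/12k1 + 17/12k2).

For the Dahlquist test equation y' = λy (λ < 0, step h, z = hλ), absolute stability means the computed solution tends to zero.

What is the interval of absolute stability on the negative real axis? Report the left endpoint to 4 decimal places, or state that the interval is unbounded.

Test eqn y'=λy, z=hλ:
  k1=λy_n ⇒ h·k1=z·y_n;  k2=λ(1+2/9z)y_n ⇒ h·k2=z(1+2/9z)y_n
  y_{n+1}/y_n = 1 − 5/12z + 17/12z(1+2/9z) = 1 + z + 17/54z²
  R(z) = 1 + z + 17/54z².

Boundary: |R(x)|=1, x<0.
x=-1.55: |R|=0.2063
R=1: x+17/54x²=0 ⇒ x=−54/17=-3.1765; min R=1−1/(4·17/54)=0.2059>−1
Confirm numerically:
  x=-2.839: |R|=0.69838 <1
  x=-2.430: |R|=0.42895 <1
  x=-1.346: |R|=0.22436 <1
  x=-3.495: |R|=1.35047 >1
  x=-3.481: |R|=1.33372 >1
Stable set (-3.1765, 0).

z∈(-3.1765,0).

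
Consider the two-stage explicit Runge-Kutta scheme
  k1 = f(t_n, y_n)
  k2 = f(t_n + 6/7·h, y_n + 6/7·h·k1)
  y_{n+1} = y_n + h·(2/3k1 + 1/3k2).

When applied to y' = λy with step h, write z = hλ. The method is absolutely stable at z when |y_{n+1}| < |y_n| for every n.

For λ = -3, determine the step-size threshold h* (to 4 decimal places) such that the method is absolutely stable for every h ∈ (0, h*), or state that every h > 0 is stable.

(-3.5000,0); λ=-3 ⇒ h* = (7/2)/3 = 1.1667.

Set f=λy, z=hλ:
  k1=λy_n ⇒ h·k1=z·y_n;  k2=λ(1+6/7z)y_n ⇒ h·k2=z(1+6/7z)y_n
  y_{n+1}/y_n = 1 + 2/3z + 1/3z(1+6/7z) = 1 + z + 2/7z²
  Hence R(z) = 1 + z + 2/7z².

Solve |R(x)|<1 on ℝ⁻.
x=-1.22: |R|=0.2053
R=1: x+2/7x²=0 ⇒ x=−7/2=-3.5000; min R=1−1/(4·2/7)=0.1250>−1
Confirm numerically:
  x=-2.667: |R|=0.36525 <1
  x=-1.752: |R|=0.12500 <1
  x=-1.544: |R|=0.13712 <1
  x=-3.793: |R|=1.31753 >1
  x=-3.649: |R|=1.15534 >1
  x=-3.549: |R|=1.04969 >1
So |R|<1 on (-3.5000, 0).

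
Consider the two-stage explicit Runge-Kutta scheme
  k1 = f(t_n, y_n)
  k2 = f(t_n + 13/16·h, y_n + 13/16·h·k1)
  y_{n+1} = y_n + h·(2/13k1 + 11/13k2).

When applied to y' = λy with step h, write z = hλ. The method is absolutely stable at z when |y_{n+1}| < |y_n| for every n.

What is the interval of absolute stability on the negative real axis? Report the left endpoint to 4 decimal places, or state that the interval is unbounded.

z∈(-1.4545,0).

Set f=λy, z=hλ:
  k1=λy_n ⇒ h·k1=z·y_n;  k2=λ(1+13/16z)y_n ⇒ h·k2=z(1+13/16z)y_n
  y_{n+1}/y_n = 1 + 2/13z + 11/13z(1+13/16z) = 1 + z + 11/16z²
  ⇒ R(z) = 1 + z + 11/16z².

Find x<0 with |R(x)|<1.
x=-1.77: |R|=1.3839
R=1: x+11/16x²=0 ⇒ x=−16/11=-1.4545; min R=1−1/(4·11/16)=0.6364>−1
Confirm numerically:
  x=-0.650: |R|=0.64047 <1
  x=-0.642: |R|=0.64136 <1
  x=-0.620: |R|=0.64427 <1
  x=-0.594: |R|=0.64857 <1
  x=-1.683: |R|=1.26434 >1
  x=-1.611: |R|=1.17328 >1
Stable set (-1.4545, 0).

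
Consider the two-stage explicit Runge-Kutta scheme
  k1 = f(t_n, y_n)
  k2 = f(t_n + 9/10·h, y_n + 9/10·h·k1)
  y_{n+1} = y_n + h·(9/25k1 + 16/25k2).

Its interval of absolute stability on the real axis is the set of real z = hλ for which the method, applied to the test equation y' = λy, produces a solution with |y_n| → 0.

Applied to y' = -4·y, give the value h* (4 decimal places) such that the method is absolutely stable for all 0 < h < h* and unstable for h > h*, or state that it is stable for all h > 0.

With y'=λy (z=hλ):
  k1=λy_n ⇒ h·k1=z·y_n;  k2=λ(1+9/10z)y_n ⇒ h·k2=z(1+9/10z)y_n
  y_{n+1}/y_n = 1 + 9/25z + 16/25z(1+9/10z) = 1 + z + 72/125z²
  so R(z) = 1 + z + 72/125z².

Find x<0 with |R(x)|<1.
x=-1.67: |R|=0.9364
R=1: x+72/125x²=0 ⇒ x=−125/72=-1.7361; min R=1−1/(4·72/125)=0.5660>−1
Confirm numerically:
  x=-1.213: |R|=0.63451 <1
  x=-1.089: |R|=0.59409 <1
  x=-0.877: |R|=0.56602 <1
  x=-0.782: |R|=0.57024 <1
  x=-2.146: |R|=1.50666 >1
  x=-2.111: |R|=1.45584 >1
So |R|<1 on (-1.7361, 0).

(-1.7361,0); λ=-4 ⇒ h* = (125/72)/4 = 0.4340.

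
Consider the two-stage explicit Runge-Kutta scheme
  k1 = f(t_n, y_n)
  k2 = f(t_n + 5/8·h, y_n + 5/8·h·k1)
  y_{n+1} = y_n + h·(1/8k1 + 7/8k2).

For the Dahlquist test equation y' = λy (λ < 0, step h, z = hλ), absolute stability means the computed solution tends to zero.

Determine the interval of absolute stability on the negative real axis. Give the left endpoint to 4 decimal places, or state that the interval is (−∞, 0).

z∈(-1.8286,0).

On y'=λy, z=hλ:
  k1=λy_n ⇒ h·k1=z·y_n;  k2=λ(1+5/8z)y_n ⇒ h·k2=z(1+5/8z)y_n
  y_{n+1}/y_n = 1 + 1/8z + 7/8z(1+5/8z) = 1 + z + 35/64z²
  so R(z) = 1 + z + 35/64z².

Need |R(x)|<1, x<0.
x=-1.57: |R|=0.7780
R=1: x+35/64x²=0 ⇒ x=−64/35=-1.8286; min R=1−1/(4·35/64)=0.5429>−1
Confirm numerically:
  x=-1.802: |R|=0.97381 <1
  x=-1.619: |R|=0.81445 <1
  x=-1.557: |R|=0.76876 <1
  x=-2.228: |R|=1.48668 >1
  x=-2.220: |R|=1.47522 >1
  x=-2.097: |R|=1.30783 >1
So |R|<1 on (-1.8286, 0).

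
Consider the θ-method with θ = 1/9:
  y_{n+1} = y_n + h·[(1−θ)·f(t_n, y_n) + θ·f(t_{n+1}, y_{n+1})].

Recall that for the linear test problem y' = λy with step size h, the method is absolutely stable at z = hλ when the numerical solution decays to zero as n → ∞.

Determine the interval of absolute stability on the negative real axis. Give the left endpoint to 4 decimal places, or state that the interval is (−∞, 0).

z∈(-2.5714,0).

On y'=λy, z=hλ:
  y_{n+1} = y_n + z·[8/9·y_n + 1/9·y_{n+1}] ⇒ (1 − 1/9z)y_{n+1} = (1 + 8/9z)y_n
  R(z) = (1 + 8/9z)/(1 − 1/9z).

Solve |R(x)|<1 on ℝ⁻.
x=-0.77: |R|=0.2907
R=−1: 1+8/9x = −1+1/9x ⇒ -7/9x=2 ⇒ x=2/(-7/9)=-2.5714
Confirm numerically:
  x=-2.451: |R|=0.92638 <1
  x=-2.403: |R|=0.89661 <1
  x=-2.144: |R|=0.73151 <1
  x=-2.083: |R|=0.69151 <1
  x=-3.005: |R|=1.25281 >1
  x=-2.668: |R|=1.05794 >1
Stable set (-2.5714, 0).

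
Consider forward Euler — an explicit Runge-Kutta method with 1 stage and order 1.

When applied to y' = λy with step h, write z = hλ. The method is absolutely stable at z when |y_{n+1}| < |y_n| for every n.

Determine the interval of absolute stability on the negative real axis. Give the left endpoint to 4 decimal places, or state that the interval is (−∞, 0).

z∈(-2.0000,0).

On y'=λy, z=hλ:
  order 1, 1-stage ⇒ R(z)=1+z
  (e.g. R(-0.39)=0.61000, |R|=0.61000)

Boundary: |R(x)|=1, x<0.
x=-0.39: |R|=0.6100
|R(-1.47)|=0.4700 |R(-1.28)|=0.2800 |R(-1.01)|=0.0100
Bisect:
  x_lo=-2.6567 |R|=1.6567  x_hi=-0.1956 |R|=0.8044
  mid=-1.42616 |R|=0.42616 →hi
  mid=-2.04143 |R|=1.04143 →lo
  mid=-1.73379 |R|=0.73379 →hi
  mid=-1.88761 |R|=0.88761 →hi
  mid=-1.96452 |R|=0.96452 →hi
  mid=-2.00297 |R|=1.00297 →lo
  mid=-1.98375 |R|=0.98375 →hi
  mid=-1.99336 |R|=0.99336 →hi
  ...
  [-2.00012,-1.99997] ⇒ x*=-2.0000
Stable set (-2.0000, 0).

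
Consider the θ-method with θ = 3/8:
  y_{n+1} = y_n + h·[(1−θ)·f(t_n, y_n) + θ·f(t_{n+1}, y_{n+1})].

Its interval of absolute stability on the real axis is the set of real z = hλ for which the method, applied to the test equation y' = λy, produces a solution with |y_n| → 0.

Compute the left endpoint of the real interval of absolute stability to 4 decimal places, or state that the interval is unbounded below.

Test eqn y'=λy, z=hλ:
  y_{n+1} = y_n + z·[5/8·y_n + 3/8·y_{n+1}] ⇒ (1 − 3/8z)y_{n+1} = (1 + 5/8z)y_n
  ⇒ R(z) = (1 + 5/8z)/(1 − 3/8z).

Boundary: |R(x)|=1, x<0.
x=-1.09: |R|=0.2263
R=−1: 1+5/8x = −1+3/8x ⇒ -1/4x=2 ⇒ x=2/(-1/4)=-8.0000
Confirm numerically:
  x=-6.891: |R|=0.92264 <1
  x=-5.372: |R|=0.78205 <1
  x=-3.550: |R|=0.52279 <1
  x=-3.404: |R|=0.49528 <1
  x=-8.349: |R|=1.02112 >1
  x=-8.255: |R|=1.01557 >1
Interval (-8.0000, 0).

left endpoint -8.0000.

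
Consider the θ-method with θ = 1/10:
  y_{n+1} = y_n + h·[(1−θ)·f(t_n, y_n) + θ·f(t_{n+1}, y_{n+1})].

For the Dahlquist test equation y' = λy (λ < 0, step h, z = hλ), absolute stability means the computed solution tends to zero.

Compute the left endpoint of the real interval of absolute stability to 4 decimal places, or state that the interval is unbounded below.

Test eqn y'=λy, z=hλ:
  y_{n+1} = y_n + z·[9/10·y_n + 1/10·y_{n+1}] ⇒ (1 − 1/10z)y_{n+1} = (1 + 9/10z)y_n
  ⇒ R(z) = (1 + 9/10z)/(1 − 1/10z).

Need |R(x)|<1, x<0.
x=-0.36: |R|=0.6525
R=−1: 1+9/10x = −1+1/10x ⇒ -4/5x=2 ⇒ x=2/(-4/5)=-2.5000
Confirm numerically:
  x=-2.453: |R|=0.96981 <1
  x=-2.083: |R|=0.72391 <1
  x=-1.715: |R|=0.46394 <1
  x=-1.287: |R|=0.14025 <1
  x=-2.875: |R|=1.23301 >1
  x=-2.786: |R|=1.17895 >1
So |R|<1 on (-2.5000, 0).

left endpoint -2.5000.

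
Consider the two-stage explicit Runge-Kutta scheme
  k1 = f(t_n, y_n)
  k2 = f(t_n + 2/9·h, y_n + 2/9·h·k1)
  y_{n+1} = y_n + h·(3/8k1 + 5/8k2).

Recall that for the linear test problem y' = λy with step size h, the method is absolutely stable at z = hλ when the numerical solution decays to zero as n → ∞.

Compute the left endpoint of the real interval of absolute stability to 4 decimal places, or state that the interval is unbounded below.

left endpoint -7.2000.

Test eqn y'=λy, z=hλ:
  k1=λy_n ⇒ h·k1=z·y_n;  k2=λ(1+2/9z)y_n ⇒ h·k2=z(1+2/9z)y_n
  y_{n+1}/y_n = 1 + 3/8z + 5/8z(1+2/9z) = 1 + z + 5/36z²
  Hence R(z) = 1 + z + 5/36z².

Boundary: |R(x)|=1, x<0.
x=-1.28: |R|=0.0524
R=1: x+5/36x²=0 ⇒ x=−36/5=-7.2000; min R=1−1/(4·5/36)=-0.8000>−1
Confirm numerically:
  x=-5.994: |R|=0.00399 <1
  x=-5.246: |R|=0.42371 <1
  x=-4.636: |R|=0.65093 <1
  x=-3.284: |R|=0.78613 <1
  x=-7.769: |R|=1.61397 >1
  x=-7.699: |R|=1.53358 >1
Stable set (-7.2000, 0).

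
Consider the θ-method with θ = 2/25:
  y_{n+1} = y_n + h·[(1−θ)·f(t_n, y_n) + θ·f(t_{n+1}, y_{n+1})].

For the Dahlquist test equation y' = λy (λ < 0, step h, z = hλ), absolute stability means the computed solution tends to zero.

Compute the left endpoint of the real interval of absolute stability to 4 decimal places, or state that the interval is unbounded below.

z* = -2.3810.

With y'=λy (z=hλ):
  y_{n+1} = y_n + z·[23/25·y_n + 2/25·y_{n+1}] ⇒ (1 − 2/25z)y_{n+1} = (1 + 23/25z)y_n
  so R(z) = (1 + 23/25z)/(1 − 2/25z).

Boundary: |R(x)|=1, x<0.
x=-0.73: |R|=0.3103
R=−1: 1+23/25x = −1+2/25x ⇒ -21/25x=2 ⇒ x=2/(-21/25)=-2.3810
Confirm numerically:
  x=-2.211: |R|=0.87870 <1
  x=-1.952: |R|=0.68835 <1
  x=-1.885: |R|=0.63799 <1
  x=-1.527: |R|=0.36077 <1
  x=-2.729: |R|=1.23997 >1
  x=-2.480: |R|=1.06943 >1
So |R|<1 on (-2.3810, 0).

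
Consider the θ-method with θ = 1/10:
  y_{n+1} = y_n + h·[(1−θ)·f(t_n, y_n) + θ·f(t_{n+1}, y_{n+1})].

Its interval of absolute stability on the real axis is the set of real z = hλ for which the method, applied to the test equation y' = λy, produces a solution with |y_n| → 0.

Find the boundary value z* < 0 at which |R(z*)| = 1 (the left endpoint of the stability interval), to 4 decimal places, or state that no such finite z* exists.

With y'=λy (z=hλ):
  y_{n+1} = y_n + z·[9/10·y_n + 1/10·y_{n+1}] ⇒ (1 − 1/10z)y_{n+1} = (1 + 9/10z)y_n
  R(z) = (1 + 9/10z)/(1 − 1/10z).

Solve |R(x)|<1 on ℝ⁻.
x=-1.05: |R|=0.0498
R=−1: 1+9/10x = −1+1/10x ⇒ -4/5x=2 ⇒ x=2/(-4/5)=-2.5000
Confirm numerically:
  x=-2.449: |R|=0.96723 <1
  x=-2.302: |R|=0.87124 <1
  x=-1.852: |R|=0.56261 <1
  x=-1.641: |R|=0.40967 <1
  x=-2.984: |R|=1.29821 >1
  x=-2.775: |R|=1.17221 >1
  x=-2.623: |R|=1.07795 >1
Stable set (-2.5000, 0).

z* = -2.5000.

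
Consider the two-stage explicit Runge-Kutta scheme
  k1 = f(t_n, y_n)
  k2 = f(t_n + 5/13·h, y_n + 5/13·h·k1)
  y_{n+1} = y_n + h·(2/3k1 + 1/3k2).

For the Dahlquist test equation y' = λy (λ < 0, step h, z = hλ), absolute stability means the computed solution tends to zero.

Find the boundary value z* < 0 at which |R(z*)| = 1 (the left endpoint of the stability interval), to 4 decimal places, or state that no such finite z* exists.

With y'=λy (z=hλ):
  k1=λy_n ⇒ h·k1=z·y_n;  k2=λ(1+5/13z)y_n ⇒ h·k2=z(1+5/13z)y_n
  y_{n+1}/y_n = 1 + 2/3z + 1/3z(1+5/13z) = 1 + z + 5/39z²
  Hence R(z) = 1 + z + 5/39z².

Need |R(x)|<1, x<0.
x=-1.34: |R|=0.1098
R=1: x+5/39x²=0 ⇒ x=−39/5=-7.8000; min R=1−1/(4·5/39)=-0.9500>−1
Confirm numerically:
  x=-6.193: |R|=0.27592 <1
  x=-5.258: |R|=0.71357 <1
  x=-4.668: |R|=0.87438 <1
  x=-8.072: |R|=1.28149 >1
  x=-8.001: |R|=1.20618 >1
Stable set (-7.8000, 0).

z* = -7.8000.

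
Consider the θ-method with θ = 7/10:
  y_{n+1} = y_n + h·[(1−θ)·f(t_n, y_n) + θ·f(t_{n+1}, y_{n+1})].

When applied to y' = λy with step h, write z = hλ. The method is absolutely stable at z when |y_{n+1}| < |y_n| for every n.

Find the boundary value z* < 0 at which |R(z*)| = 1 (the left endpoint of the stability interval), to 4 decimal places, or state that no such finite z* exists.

unbounded; (−∞, 0).

Set f=λy, z=hλ:
  y_{n+1} = y_n + z·[3/10·y_n + 7/10·y_{n+1}] ⇒ (1 − 7/10z)y_{n+1} = (1 + 3/10z)y_n
  ⇒ R(z) = (1 + 3/10z)/(1 − 7/10z).

Boundary: |R(x)|=1, x<0.
x=-0.72: |R|=0.5213
x=-2: |R|=0.1667
x=-10: |R|=0.2500
x=-100: |R|=0.4085
θ=7/10≥1/2 ⇒ |1+3/10x|<|1−7/10x| ∀x<0 ⇒ stable on all of ℝ⁻.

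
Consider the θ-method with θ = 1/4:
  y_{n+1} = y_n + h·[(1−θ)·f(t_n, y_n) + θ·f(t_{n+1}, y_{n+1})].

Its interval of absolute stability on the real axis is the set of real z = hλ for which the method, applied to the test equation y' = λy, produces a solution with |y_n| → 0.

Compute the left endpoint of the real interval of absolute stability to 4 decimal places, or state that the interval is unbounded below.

left endpoint -4.0000.

With y'=λy (z=hλ):
  y_{n+1} = y_n + z·[3/4·y_n + 1/4·y_{n+1}] ⇒ (1 − 1/4z)y_{n+1} = (1 + 3/4z)y_n
  Hence R(z) = (1 + 3/4z)/(1 − 1/4z).

Need |R(x)|<1, x<0.
x=-1.18: |R|=0.0888
R=−1: 1+3/4x = −1+1/4x ⇒ -1/2x=2 ⇒ x=2/(-1/2)=-4.0000
Confirm numerically:
  x=-3.550: |R|=0.88079 <1
  x=-2.625: |R|=0.58491 <1
  x=-2.493: |R|=0.53581 <1
  x=-1.991: |R|=0.32933 <1
  x=-4.508: |R|=1.11942 >1
  x=-4.425: |R|=1.10089 >1
  x=-4.230: |R|=1.05589 >1
Interval (-4.0000, 0).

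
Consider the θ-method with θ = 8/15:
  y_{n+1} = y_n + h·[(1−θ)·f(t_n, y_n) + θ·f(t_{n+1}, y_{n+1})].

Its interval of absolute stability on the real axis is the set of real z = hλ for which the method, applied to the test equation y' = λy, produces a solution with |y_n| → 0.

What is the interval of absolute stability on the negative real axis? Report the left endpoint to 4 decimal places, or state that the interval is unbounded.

(−∞, 0) — no finite endpoint.

Test eqn y'=λy, z=hλ:
  y_{n+1} = y_n + z·[7/15·y_n + 8/15·y_{n+1}] ⇒ (1 − 8/15z)y_{n+1} = (1 + 7/15z)y_n
  ⇒ R(z) = (1 + 7/15z)/(1 − 8/15z).

Boundary: |R(x)|=1, x<0.
x=-0.66: |R|=0.5118
x=-2: |R|=0.0323
x=-10: |R|=0.5789
x=-100: |R|=0.8405
θ=8/15≥1/2 ⇒ |1+7/15x|<|1−8/15x| ∀x<0 ⇒ unbounded interval.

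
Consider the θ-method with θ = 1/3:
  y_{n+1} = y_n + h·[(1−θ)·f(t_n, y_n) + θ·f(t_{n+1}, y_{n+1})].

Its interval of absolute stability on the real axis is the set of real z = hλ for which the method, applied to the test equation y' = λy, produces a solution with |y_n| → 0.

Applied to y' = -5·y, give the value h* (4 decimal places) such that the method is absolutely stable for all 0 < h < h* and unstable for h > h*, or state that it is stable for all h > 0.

Set f=λy, z=hλ:
  y_{n+1} = y_n + z·[2/3·y_n + 1/3·y_{n+1}] ⇒ (1 − 1/3z)y_{n+1} = (1 + 2/3z)y_n
  R(z) = (1 + 2/3z)/(1 − 1/3z).

Need |R(x)|<1, x<0.
x=-1.1: |R|=0.1951
R=−1: 1+2/3x = −1+1/3x ⇒ -1/3x=2 ⇒ x=2/(-1/3)=-6.0000
Confirm numerically:
  x=-5.384: |R|=0.92653 <1
  x=-5.206: |R|=0.90324 <1
  x=-4.824: |R|=0.84969 <1
  x=-6.290: |R|=1.03122 >1
  x=-6.062: |R|=1.00684 >1
Interval (-6.0000, 0).

(-6.0000,0); λ=-5 ⇒ h* = (6)/5 = 1.2000.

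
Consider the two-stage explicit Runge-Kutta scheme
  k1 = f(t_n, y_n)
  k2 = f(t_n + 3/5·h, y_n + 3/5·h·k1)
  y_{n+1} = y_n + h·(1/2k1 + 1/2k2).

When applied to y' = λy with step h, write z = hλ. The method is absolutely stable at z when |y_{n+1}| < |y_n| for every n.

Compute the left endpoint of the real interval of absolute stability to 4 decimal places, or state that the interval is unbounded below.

Set f=λy, z=hλ:
  k1=λy_n ⇒ h·k1=z·y_n;  k2=λ(1+3/5z)y_n ⇒ h·k2=z(1+3/5z)y_n
  y_{n+1}/y_n = 1 + 1/2z + 1/2z(1+3/5z) = 1 + z + 3/10z²
  ⇒ R(z) = 1 + z + 3/10z².

Find x<0 with |R(x)|<1.
x=-1.28: |R|=0.2115
R=1: x+3/10x²=0 ⇒ x=−10/3=-3.3333; min R=1−1/(4·3/10)=0.1667>−1
Confirm numerically:
  x=-2.799: |R|=0.55132 <1
  x=-2.750: |R|=0.51875 <1
  x=-2.261: |R|=0.27264 <1
  x=-3.908: |R|=1.67374 >1
  x=-3.704: |R|=1.41188 >1
  x=-3.612: |R|=1.30196 >1
Interval (-3.3333, 0).

z* = -3.3333.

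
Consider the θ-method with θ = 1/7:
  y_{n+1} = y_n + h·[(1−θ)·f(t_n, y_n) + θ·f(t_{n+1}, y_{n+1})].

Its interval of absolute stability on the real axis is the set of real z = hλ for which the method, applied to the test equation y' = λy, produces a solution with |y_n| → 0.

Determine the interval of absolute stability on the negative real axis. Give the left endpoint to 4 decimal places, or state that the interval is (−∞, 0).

(-2.8000, 0).

On y'=λy, z=hλ:
  y_{n+1} = y_n + z·[6/7·y_n + 1/7·y_{n+1}] ⇒ (1 − 1/7z)y_{n+1} = (1 + 6/7z)y_n
  R(z) = (1 + 6/7z)/(1 − 1/7z).

Find x<0 with |R(x)|<1.
x=-0.64: |R|=0.4136
R=−1: 1+6/7x = −1+1/7x ⇒ -5/7x=2 ⇒ x=2/(-5/7)=-2.8000
Confirm numerically:
  x=-2.143: |R|=0.64071 <1
  x=-1.989: |R|=0.54889 <1
  x=-1.628: |R|=0.32082 <1
  x=-1.183: |R|=0.01198 <1
  x=-3.270: |R|=1.22882 >1
  x=-3.140: |R|=1.16765 >1
Stable set (-2.8000, 0).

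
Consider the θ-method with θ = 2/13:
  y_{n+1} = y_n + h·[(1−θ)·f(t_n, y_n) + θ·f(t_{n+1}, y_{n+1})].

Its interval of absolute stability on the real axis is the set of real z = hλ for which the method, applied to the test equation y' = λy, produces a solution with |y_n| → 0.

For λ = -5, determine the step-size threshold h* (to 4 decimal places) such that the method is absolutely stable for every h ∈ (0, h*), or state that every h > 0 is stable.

(-2.8889,0); λ=-5 ⇒ h* = (26/9)/5 = 0.5778.

With y'=λy (z=hλ):
  y_{n+1} = y_n + z·[11/13·y_n + 2/13·y_{n+1}] ⇒ (1 − 2/13z)y_{n+1} = (1 + 11/13z)y_n
  so R(z) = (1 + 11/13z)/(1 − 2/13z).

Solve |R(x)|<1 on ℝ⁻.
x=-1.74: |R|=0.3726
R=−1: 1+11/13x = −1+2/13x ⇒ -9/13x=2 ⇒ x=2/(-9/13)=-2.8889
Confirm numerically:
  x=-2.670: |R|=0.89258 <1
  x=-1.662: |R|=0.32357 <1
  x=-1.459: |R|=0.19154 <1
  x=-1.340: |R|=0.11097 <1
  x=-3.368: |R|=1.21848 >1
  x=-3.310: |R|=1.19317 >1
Stable set (-2.8889, 0).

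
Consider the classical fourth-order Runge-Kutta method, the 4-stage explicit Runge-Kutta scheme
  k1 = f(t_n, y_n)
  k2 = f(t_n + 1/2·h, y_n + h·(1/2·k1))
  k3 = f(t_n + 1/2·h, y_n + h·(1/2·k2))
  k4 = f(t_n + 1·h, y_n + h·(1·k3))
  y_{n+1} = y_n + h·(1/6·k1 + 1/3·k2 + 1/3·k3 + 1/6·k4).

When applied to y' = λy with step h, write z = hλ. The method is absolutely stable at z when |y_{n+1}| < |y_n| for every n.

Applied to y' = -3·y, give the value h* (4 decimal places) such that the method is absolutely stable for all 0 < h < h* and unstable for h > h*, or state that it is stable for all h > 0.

(-2.7853,0); λ=-3 ⇒ h* = 0.9284.

On y'=λy, z=hλ:
  order 4, 4-stage ⇒ R(z)=1+z+z^2/2+z^3/6+z^4/24
  (e.g. R(-0.67)=0.51272, |R|=0.51272)

Find x<0 with |R(x)|<1.
x=-0.67: |R|=0.5127
|R(-1.54)|=0.2714 |R(-0.67)|=0.5127 |R(-0.6)|=0.5494
Bisect:
  x_lo=-3.3437 |R|=2.2242  x_hi=-0.0615 |R|=0.9403
  mid=-1.70262 |R|=0.27437 →hi
  mid=-2.52317 |R|=0.67156 →hi
  mid=-2.93344 |R|=1.24732 →lo
  mid=-2.72830 |R|=0.91742 →hi
  mid=-2.83087 |R|=1.07092 →lo
  mid=-2.77959 |R|=0.99143 →hi
  mid=-2.80523 |R|=1.03048 →lo
  mid=-2.79241 |R|=1.01078 →lo
  ...
  [-2.78540,-2.78520] ⇒ x*=-2.7853
Stable set (-2.7853, 0).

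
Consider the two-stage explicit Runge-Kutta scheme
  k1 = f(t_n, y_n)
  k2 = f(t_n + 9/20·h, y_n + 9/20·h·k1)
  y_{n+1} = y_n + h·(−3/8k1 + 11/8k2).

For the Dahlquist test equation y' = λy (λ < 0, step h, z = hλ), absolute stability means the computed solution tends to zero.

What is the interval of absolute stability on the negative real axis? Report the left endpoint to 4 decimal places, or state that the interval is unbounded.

(-1.6162, 0).

Set f=λy, z=hλ:
  k1=λy_n ⇒ h·k1=z·y_n;  k2=λ(1+9/20z)y_n ⇒ h·k2=z(1+9/20z)y_n
  y_{n+1}/y_n = 1 − 3/8z + 11/8z(1+9/20z) = 1 + z + 99/160z²
  ⇒ R(z) = 1 + z + 99/160z².

Solve |R(x)|<1 on ℝ⁻.
x=-0.75: |R|=0.5980
R=1: x+99/160x²=0 ⇒ x=−160/99=-1.6162; min R=1−1/(4·99/160)=0.5960>−1
Confirm numerically:
  x=-1.347: |R|=0.77567 <1
  x=-0.982: |R|=0.61468 <1
  x=-0.877: |R|=0.59890 <1
  x=-2.158: |R|=1.72350 >1
  x=-1.765: |R|=1.16255 >1
Interval (-1.6162, 0).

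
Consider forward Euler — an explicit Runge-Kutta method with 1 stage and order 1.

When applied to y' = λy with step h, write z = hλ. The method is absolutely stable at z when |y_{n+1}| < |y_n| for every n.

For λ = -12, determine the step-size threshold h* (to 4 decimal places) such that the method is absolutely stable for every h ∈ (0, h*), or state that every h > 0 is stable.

(-2.0000,0); λ=-12 ⇒ h* = 0.1667.

On y'=λy, z=hλ:
  order 1, 1-stage ⇒ R(z)=1+z
  (e.g. R(-1.64)=-0.64000, |R|=0.64000)

Need |R(x)|<1, x<0.
x=-1.64: |R|=0.6400
|R(-1.15)|=0.1500 |R(-0.78)|=0.2200 |R(-0.51)|=0.4900
Bisect:
  x_lo=-2.6181 |R|=1.6181  x_hi=-0.3689 |R|=0.6311
  mid=-1.49347 |R|=0.49347 →hi
  mid=-2.05578 |R|=1.05578 →lo
  mid=-1.77463 |R|=0.77463 →hi
  mid=-1.91520 |R|=0.91520 →hi
  mid=-1.98549 |R|=0.98549 →hi
  mid=-2.02063 |R|=1.02063 →lo
  mid=-2.00306 |R|=1.00306 →lo
  mid=-1.99427 |R|=0.99427 →hi
  ...
  [-2.00004,-1.99990] ⇒ x*=-2.0000
So |R|<1 on (-2.0000, 0).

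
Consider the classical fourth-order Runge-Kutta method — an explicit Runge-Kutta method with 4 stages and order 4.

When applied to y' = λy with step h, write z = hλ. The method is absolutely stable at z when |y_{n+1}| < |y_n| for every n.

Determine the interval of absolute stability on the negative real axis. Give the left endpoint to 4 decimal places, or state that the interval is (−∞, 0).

z∈(-2.7853,0).

With y'=λy (z=hλ):
  order 4, 4-stage ⇒ R(z)=1+z+z^2/2+z^3/6+z^4/24
  (e.g. R(-1.64)=0.27106, |R|=0.27106)

Boundary: |R(x)|=1, x<0.
x=-1.64: |R|=0.2711
|R(-1.85)|=0.2940 |R(-0.99)|=0.3784 |R(-0.64)|=0.5281
Bisect:
  x_lo=-3.6156 |R|=3.1635  x_hi=-0.1185 |R|=0.8883
  mid=-1.86701 |R|=0.29747 →hi
  mid=-2.74128 |R|=0.93564 →hi
  mid=-3.17842 |R|=1.77356 →lo
  mid=-2.95985 |R|=1.29669 →lo
  mid=-2.85056 |R|=1.10295 →lo
  mid=-2.79592 |R|=1.01614 →lo
  mid=-2.76860 |R|=0.97512 →hi
  mid=-2.78226 |R|=0.99544 →hi
  mid=-2.78909 |R|=1.00574 →lo
  mid=-2.78568 |R|=1.00058 →lo
  ...
  [-2.78546,-2.78525] ⇒ x*=-2.7853
Stable set (-2.7853, 0).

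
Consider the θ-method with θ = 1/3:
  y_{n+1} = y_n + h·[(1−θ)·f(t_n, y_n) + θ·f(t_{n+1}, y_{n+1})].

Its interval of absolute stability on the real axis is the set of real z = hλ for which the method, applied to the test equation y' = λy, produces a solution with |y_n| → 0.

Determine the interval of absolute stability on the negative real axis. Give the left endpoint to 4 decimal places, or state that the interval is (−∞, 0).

Set f=λy, z=hλ:
  y_{n+1} = y_n + z·[2/3·y_n + 1/3·y_{n+1}] ⇒ (1 − 1/3z)y_{n+1} = (1 + 2/3z)y_n
  ⇒ R(z) = (1 + 2/3z)/(1 − 1/3z).

Need |R(x)|<1, x<0.
x=-1.74: |R|=0.1013
R=−1: 1+2/3x = −1+1/3x ⇒ -1/3x=2 ⇒ x=2/(-1/3)=-6.0000
Confirm numerically:
  x=-4.985: |R|=0.87289 <1
  x=-4.848: |R|=0.85321 <1
  x=-4.331: |R|=0.77234 <1
  x=-3.837: |R|=0.68363 <1
  x=-6.486: |R|=1.05123 >1
  x=-6.424: |R|=1.04499 >1
Stable set (-6.0000, 0).

z∈(-6.0000,0).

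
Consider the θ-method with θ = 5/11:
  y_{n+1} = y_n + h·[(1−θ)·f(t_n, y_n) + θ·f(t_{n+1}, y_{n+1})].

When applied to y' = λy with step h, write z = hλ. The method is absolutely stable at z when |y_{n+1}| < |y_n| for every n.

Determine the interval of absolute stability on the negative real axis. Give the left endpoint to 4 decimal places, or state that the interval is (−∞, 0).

On y'=λy, z=hλ:
  y_{n+1} = y_n + z·[6/11·y_n + 5/11·y_{n+1}] ⇒ (1 − 5/11z)y_{n+1} = (1 + 6/11z)y_n
  R(z) = (1 + 6/11z)/(1 − 5/11z).

Need |R(x)|<1, x<0.
x=-1.67: |R|=0.0506
R=−1: 1+6/11x = −1+5/11x ⇒ -1/11x=2 ⇒ x=2/(-1/11)=-22.0000
Confirm numerically:
  x=-10.953: |R|=0.83202 <1
  x=-10.409: |R|=0.81615 <1
  x=-9.019: |R|=0.76859 <1
  x=-22.306: |R|=1.00250 >1
  x=-22.286: |R|=1.00234 >1
  x=-22.238: |R|=1.00195 >1
So |R|<1 on (-22.0000, 0).

z∈(-22.0000,0).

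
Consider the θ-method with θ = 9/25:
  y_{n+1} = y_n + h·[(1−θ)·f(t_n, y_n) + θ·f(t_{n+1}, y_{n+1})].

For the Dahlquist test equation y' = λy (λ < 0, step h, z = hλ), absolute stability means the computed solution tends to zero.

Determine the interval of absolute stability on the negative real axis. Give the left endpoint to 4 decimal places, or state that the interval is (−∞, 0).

On y'=λy, z=hλ:
  y_{n+1} = y_n + z·[16/25·y_n + 9/25·y_{n+1}] ⇒ (1 − 9/25z)y_{n+1} = (1 + 16/25z)y_n
  Hence R(z) = (1 + 16/25z)/(1 − 9/25z).

Find x<0 with |R(x)|<1.
x=-1.33: |R|=0.1006
R=−1: 1+16/25x = −1+9/25x ⇒ -7/25x=2 ⇒ x=2/(-7/25)=-7.1429
Confirm numerically:
  x=-7.019: |R|=0.99017 <1
  x=-6.467: |R|=0.94314 <1
  x=-6.066: |R|=0.90529 <1
  x=-5.331: |R|=0.82621 <1
  x=-7.668: |R|=1.03910 >1
  x=-7.347: |R|=1.01568 >1
Stable set (-7.1429, 0).

z∈(-7.1429,0).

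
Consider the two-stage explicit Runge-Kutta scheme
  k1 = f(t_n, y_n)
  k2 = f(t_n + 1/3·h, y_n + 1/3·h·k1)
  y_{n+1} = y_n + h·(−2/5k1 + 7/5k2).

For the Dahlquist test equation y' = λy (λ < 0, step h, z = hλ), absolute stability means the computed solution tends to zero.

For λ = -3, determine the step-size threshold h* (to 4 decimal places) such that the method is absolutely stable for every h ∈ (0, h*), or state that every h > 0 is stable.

(-2.1429,0); λ=-3 ⇒ h* = (15/7)/3 = 0.7143.

Set f=λy, z=hλ:
  k1=λy_n ⇒ h·k1=z·y_n;  k2=λ(1+1/3z)y_n ⇒ h·k2=z(1+1/3z)y_n
  y_{n+1}/y_n = 1 − 2/5z + 7/5z(1+1/3z) = 1 + z + 7/15z²
  so R(z) = 1 + z + 7/15z².

Boundary: |R(x)|=1, x<0.
x=-0.84: |R|=0.4893
R=1: x+7/15x²=0 ⇒ x=−15/7=-2.1429; min R=1−1/(4·7/15)=0.4643>−1
Confirm numerically:
  x=-1.826: |R|=0.73000 <1
  x=-1.734: |R|=0.66915 <1
  x=-1.484: |R|=0.54372 <1
  x=-0.905: |R|=0.47721 <1
  x=-2.708: |R|=1.71419 >1
  x=-2.441: |R|=1.33962 >1
  x=-2.366: |R|=1.24638 >1
Interval (-2.1429, 0).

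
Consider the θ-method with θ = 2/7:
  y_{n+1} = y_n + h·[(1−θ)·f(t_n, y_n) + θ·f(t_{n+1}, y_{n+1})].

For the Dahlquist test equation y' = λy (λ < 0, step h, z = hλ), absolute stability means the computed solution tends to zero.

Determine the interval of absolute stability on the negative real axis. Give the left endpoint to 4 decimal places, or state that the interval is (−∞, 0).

Test eqn y'=λy, z=hλ:
  y_{n+1} = y_n + z·[5/7·y_n + 2/7·y_{n+1}] ⇒ (1 − 2/7z)y_{n+1} = (1 + 5/7z)y_n
  ⇒ R(z) = (1 + 5/7z)/(1 − 2/7z).

Solve |R(x)|<1 on ℝ⁻.
x=-1.63: |R|=0.1121
R=−1: 1+5/7x = −1+2/7x ⇒ -3/7x=2 ⇒ x=2/(-3/7)=-4.6667
Confirm numerically:
  x=-3.543: |R|=0.76068 <1
  x=-3.330: |R|=0.70644 <1
  x=-2.915: |R|=0.59041 <1
  x=-4.811: |R|=1.02605 >1
  x=-4.757: |R|=1.01641 >1
So |R|<1 on (-4.6667, 0).

z∈(-4.6667,0).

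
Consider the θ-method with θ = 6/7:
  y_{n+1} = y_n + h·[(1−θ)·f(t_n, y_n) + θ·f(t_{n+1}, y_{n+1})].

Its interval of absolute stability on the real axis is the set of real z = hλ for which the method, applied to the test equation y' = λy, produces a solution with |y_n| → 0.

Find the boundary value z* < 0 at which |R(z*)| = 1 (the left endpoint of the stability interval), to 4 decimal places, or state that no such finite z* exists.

interval (−∞, 0).

On y'=λy, z=hλ:
  y_{n+1} = y_n + z·[1/7·y_n + 6/7·y_{n+1}] ⇒ (1 − 6/7z)y_{n+1} = (1 + 1/7z)y_n
  so R(z) = (1 + 1/7z)/(1 − 6/7z).

Find x<0 with |R(x)|<1.
x=-1.58: |R|=0.3289
x=-2: |R|=0.2632
x=-10: |R|=0.0448
x=-100: |R|=0.1532
θ=6/7≥1/2 ⇒ |1+1/7x|<|1−6/7x| ∀x<0 ⇒ unbounded interval.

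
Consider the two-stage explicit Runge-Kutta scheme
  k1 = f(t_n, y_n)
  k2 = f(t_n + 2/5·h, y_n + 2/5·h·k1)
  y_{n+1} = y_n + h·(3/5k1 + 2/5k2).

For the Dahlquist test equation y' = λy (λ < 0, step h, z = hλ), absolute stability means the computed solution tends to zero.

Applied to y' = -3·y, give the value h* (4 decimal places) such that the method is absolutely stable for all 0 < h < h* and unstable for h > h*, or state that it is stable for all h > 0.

With y'=λy (z=hλ):
  k1=λy_n ⇒ h·k1=z·y_n;  k2=λ(1+2/5z)y_n ⇒ h·k2=z(1+2/5z)y_n
  y_{n+1}/y_n = 1 + 3/5z + 2/5z(1+2/5z) = 1 + z + 4/25z²
  ⇒ R(z) = 1 + z + 4/25z².

Boundary: |R(x)|=1, x<0.
x=-1.19: |R|=0.0366
R=1: x+4/25x²=0 ⇒ x=−25/4=-6.2500; min R=1−1/(4·4/25)=-0.5625>−1
Confirm numerically:
  x=-5.207: |R|=0.13106 <1
  x=-5.108: |R|=0.06667 <1
  x=-4.332: |R|=0.32940 <1
  x=-6.501: |R|=1.26108 >1
  x=-6.493: |R|=1.25245 >1
Stable set (-6.2500, 0).

(-6.2500,0); λ=-3 ⇒ h* = (25/4)/3 = 2.0833.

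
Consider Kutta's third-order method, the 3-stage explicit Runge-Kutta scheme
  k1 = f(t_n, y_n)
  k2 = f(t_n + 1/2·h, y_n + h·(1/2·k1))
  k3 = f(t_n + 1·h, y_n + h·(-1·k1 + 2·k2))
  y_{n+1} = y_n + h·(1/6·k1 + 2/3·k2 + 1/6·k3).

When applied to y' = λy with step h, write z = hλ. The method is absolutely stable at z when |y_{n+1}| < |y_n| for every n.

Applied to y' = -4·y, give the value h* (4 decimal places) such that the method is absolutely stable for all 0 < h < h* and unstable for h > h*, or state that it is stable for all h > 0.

Set f=λy, z=hλ:
  order 3, 3-stage ⇒ R(z)=1+z+z^2/2+z^3/6
  (e.g. R(-1.45)=0.09315, |R|=0.09315)

Find x<0 with |R(x)|<1.
x=-1.45: |R|=0.0931
|R(-2.9)|=1.7598 |R(-2.03)|=0.3638 |R(-1.81)|=0.1602
Bisect:
  x_lo=-2.9647 |R|=1.9130  x_hi=-0.3808 |R|=0.6825
  mid=-1.67276 |R|=0.05379 →hi
  mid=-2.31874 |R|=0.70827 →hi
  mid=-2.64173 |R|=1.22502 →lo
  mid=-2.48024 |R|=0.94734 →hi
  mid=-2.56098 |R|=1.08109 →lo
  mid=-2.52061 |R|=1.01298 →lo
  mid=-2.50042 |R|=0.97985 →hi
  mid=-2.51052 |R|=0.99634 →hi
  mid=-2.51556 |R|=1.00464 →lo
  ...
  [-2.51288,-2.51272] ⇒ x*=-2.5127
So |R|<1 on (-2.5127, 0).

(-2.5127,0); λ=-4 ⇒ h* = 0.6282.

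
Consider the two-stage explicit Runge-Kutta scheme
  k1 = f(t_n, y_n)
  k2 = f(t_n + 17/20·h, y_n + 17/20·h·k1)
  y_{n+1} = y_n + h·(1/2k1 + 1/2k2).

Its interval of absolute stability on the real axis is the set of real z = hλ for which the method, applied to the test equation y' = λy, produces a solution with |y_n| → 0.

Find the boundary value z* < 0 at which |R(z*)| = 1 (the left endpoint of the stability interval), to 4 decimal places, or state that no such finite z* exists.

z* = -2.3529.

On y'=λy, z=hλ:
  k1=λy_n ⇒ h·k1=z·y_n;  k2=λ(1+17/20z)y_n ⇒ h·k2=z(1+17/20z)y_n
  y_{n+1}/y_n = 1 + 1/2z + 1/2z(1+17/20z) = 1 + z + 17/40z²
  Hence R(z) = 1 + z + 17/40z².

Need |R(x)|<1, x<0.
x=-1.08: |R|=0.4157
R=1: x+17/40x²=0 ⇒ x=−40/17=-2.3529; min R=1−1/(4·17/40)=0.4118>−1
Confirm numerically:
  x=-1.964: |R|=0.67535 <1
  x=-1.752: |R|=0.55254 <1
  x=-1.138: |R|=0.41239 <1
  x=-1.126: |R|=0.41285 <1
  x=-2.744: |R|=1.45605 >1
  x=-2.729: |R|=1.43616 >1
Interval (-2.3529, 0).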